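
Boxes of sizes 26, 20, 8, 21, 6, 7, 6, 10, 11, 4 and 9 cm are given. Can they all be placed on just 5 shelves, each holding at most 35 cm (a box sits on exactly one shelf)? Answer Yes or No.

Yes

A valid assignment using 4 shelves:
  shelf 1: 26 + 9 = 35
  shelf 2: 21 + 11 = 32
  shelf 3: 20 + 10 + 4 = 34
  shelf 4: 8 + 7 + 6 + 6 = 27
That uses only 4 ≤ 5, so 5 shelves are enough.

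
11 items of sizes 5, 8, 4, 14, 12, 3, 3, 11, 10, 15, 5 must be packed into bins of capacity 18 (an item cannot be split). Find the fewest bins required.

Total = 15 + 14 + 12 + 11 + 10 + 8 + 5 + 5 + 4 + 3 + 3 = 90.
Lower bound: ⌈90/18⌉ = 5 bins.
A packing using 6 bins:
  bin 1: 15 + 3 = 18
  bin 2: 14 + 4 = 18
  bin 3: 12 + 5 = 17
  bin 4: 11 + 5 = 16
  bin 5: 10 + 8 = 18
  bin 6: 3 = 3
No arrangement into 5 bins stays within capacity, so 6 is optimal.

6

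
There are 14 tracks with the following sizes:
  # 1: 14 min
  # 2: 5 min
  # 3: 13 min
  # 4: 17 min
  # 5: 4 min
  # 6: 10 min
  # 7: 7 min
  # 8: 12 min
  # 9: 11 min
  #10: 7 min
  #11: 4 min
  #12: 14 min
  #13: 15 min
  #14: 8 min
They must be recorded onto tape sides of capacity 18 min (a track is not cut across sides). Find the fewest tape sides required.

9

Total = 17 + 15 + 14 + 14 + 13 + 12 + 11 + 10 + 8 + 7 + 7 + 5 + 4 + 4 = 141 min.
Lower bound: ⌈141/18⌉ = 8 tape sides.
A packing using 9 tape sides:
  side 1: 17 = 17
  side 2: 15 = 15
  side 3: 14 + 4 = 18
  side 4: 14 + 4 = 18
  side 5: 13 + 5 = 18
  side 6: 12 = 12
  side 7: 11 + 7 = 18
  side 8: 10 + 8 = 18
  side 9: 7 = 7
No arrangement into 8 tape sides stays within capacity, so 9 is optimal.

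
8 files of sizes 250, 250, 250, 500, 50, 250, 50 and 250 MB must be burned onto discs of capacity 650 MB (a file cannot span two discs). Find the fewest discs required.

4

Total = 500 + 250 + 250 + 250 + 250 + 250 + 50 + 50 = 1850 MB.
Lower bound: ⌈1850/650⌉ = 3 discs.
A packing using 4 discs:
  disc 1: 500 + 50 + 50 = 600
  disc 2: 250 + 250 = 500
  disc 3: 250 + 250 = 500
  disc 4: 250 = 250
No arrangement into 3 discs stays within capacity, so 4 is optimal.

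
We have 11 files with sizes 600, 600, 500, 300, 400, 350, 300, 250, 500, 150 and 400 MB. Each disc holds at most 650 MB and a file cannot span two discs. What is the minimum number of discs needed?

8

Total = 600 + 600 + 500 + 500 + 400 + 400 + 350 + 300 + 300 + 250 + 150 = 4350 MB.
Lower bound: ⌈4350/650⌉ = 7 discs.
A packing using 8 discs:
  disc 1: 600 = 600
  disc 2: 600 = 600
  disc 3: 500 + 150 = 650
  disc 4: 500 = 500
  disc 5: 400 + 250 = 650
  disc 6: 400 = 400
  disc 7: 350 + 300 = 650
  disc 8: 300 = 300
No arrangement into 7 discs stays within capacity, so 8 is optimal.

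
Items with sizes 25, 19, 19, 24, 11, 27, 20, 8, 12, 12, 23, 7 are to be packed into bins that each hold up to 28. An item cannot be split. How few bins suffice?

9

Total = 27 + 25 + 24 + 23 + 20 + 19 + 19 + 12 + 12 + 11 + 8 + 7 = 207.
Lower bound: ⌈207/28⌉ = 8 bins.
A packing using 9 bins:
  bin 1: 27 = 27
  bin 2: 25 = 25
  bin 3: 24 = 24
  bin 4: 23 = 23
  bin 5: 20 + 8 = 28
  bin 6: 19 + 7 = 26
  bin 7: 19 = 19
  bin 8: 12 + 12 = 24
  bin 9: 11 = 11
No arrangement into 8 bins stays within capacity, so 9 is optimal.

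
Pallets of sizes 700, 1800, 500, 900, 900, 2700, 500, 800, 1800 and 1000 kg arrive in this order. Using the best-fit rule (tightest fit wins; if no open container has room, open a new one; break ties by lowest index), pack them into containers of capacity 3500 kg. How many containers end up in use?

  700 → container 1 (new)  [load 700/3500]
  1800 → container 1  [load 2500/3500]
  500 → container 1  [load 3000/3500]
  900 → container 2 (new)  [load 900/3500]
  900 → container 2  [load 1800/3500]
  2700 → container 3 (new)  [load 2700/3500]
  500 → container 1  [load 3500/3500]
  800 → container 3  [load 3500/3500]
  1800 → container 4 (new)  [load 1800/3500]
  1000 → container 2  [load 2800/3500]
4 containers opened.

4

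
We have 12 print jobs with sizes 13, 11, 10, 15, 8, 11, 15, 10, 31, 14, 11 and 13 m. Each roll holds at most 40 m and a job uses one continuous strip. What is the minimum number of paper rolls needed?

Total = 31 + 15 + 15 + 14 + 13 + 13 + 11 + 11 + 11 + 10 + 10 + 8 = 162 m.
Lower bound: ⌈162/40⌉ = 5 paper rolls.
A packing using 5 paper rolls:
  roll 1: 31 + 8 = 39
  roll 2: 15 + 15 + 10 = 40
  roll 3: 14 + 13 + 13 = 40
  roll 4: 11 + 11 + 11 = 33
  roll 5: 10 = 10
This matches the lower bound, so 5 is optimal.

5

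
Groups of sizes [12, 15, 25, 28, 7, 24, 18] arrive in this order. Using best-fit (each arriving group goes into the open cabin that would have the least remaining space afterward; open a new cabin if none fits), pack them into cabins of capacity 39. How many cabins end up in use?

5

  12 → cabin 1 (new)  [load 12/39]
  15 → cabin 1  [load 27/39]
  25 → cabin 2 (new)  [load 25/39]
  28 → cabin 3 (new)  [load 28/39]
  7 → cabin 3  [load 35/39]
  24 → cabin 4 (new)  [load 24/39]
  18 → cabin 5 (new)  [load 18/39]
5 cabins opened.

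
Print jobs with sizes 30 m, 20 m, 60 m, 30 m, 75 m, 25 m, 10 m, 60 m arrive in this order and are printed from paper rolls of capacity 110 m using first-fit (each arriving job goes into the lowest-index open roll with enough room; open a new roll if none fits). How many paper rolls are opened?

  30 → roll 1 (new)  [load 30/110]
  20 → roll 1  [load 50/110]
  60 → roll 1  [load 110/110]
  30 → roll 2 (new)  [load 30/110]
  75 → roll 2  [load 105/110]
  25 → roll 3 (new)  [load 25/110]
  10 → roll 3  [load 35/110]
  60 → roll 3  [load 95/110]
3 paper rolls opened.

3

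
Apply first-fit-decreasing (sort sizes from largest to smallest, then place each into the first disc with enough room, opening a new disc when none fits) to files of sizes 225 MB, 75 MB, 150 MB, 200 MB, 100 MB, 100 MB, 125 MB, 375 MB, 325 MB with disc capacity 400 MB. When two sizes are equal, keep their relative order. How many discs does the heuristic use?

5

Sorted descending: 375, 325, 225, 200, 150, 125, 100, 100, 75.
  375 → disc 1 (new)  [load 375/400]
  325 → disc 2 (new)  [load 325/400]
  225 → disc 3 (new)  [load 225/400]
  200 → disc 4 (new)  [load 200/400]
  150 → disc 3  [load 375/400]
  125 → disc 4  [load 325/400]
  100 → disc 5 (new)  [load 100/400]
  100 → disc 5  [load 200/400]
  75 → disc 2  [load 400/400]
5 discs opened.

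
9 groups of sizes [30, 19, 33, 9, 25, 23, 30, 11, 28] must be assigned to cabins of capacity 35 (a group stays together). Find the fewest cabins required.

7

Total = 33 + 30 + 30 + 28 + 25 + 23 + 19 + 11 + 9 = 208.
Lower bound: ⌈208/35⌉ = 6 cabins.
Also, 7 groups each exceed 35/2, and no two of those can share a cabin, so at least 7 cabins are needed.
A packing using 7 cabins:
  cabin 1: 33 = 33
  cabin 2: 30 = 30
  cabin 3: 30 = 30
  cabin 4: 28 = 28
  cabin 5: 25 + 9 = 34
  cabin 6: 23 + 11 = 34
  cabin 7: 19 = 19
This matches the lower bound, so 7 is optimal.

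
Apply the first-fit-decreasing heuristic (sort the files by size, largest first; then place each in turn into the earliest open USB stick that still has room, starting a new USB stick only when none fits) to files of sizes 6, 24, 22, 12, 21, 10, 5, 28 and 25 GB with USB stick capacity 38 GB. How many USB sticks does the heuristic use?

Sorted descending: 28, 25, 24, 22, 21, 12, 10, 6, 5.
  28 → USB stick 1 (new)  [load 28/38]
  25 → USB stick 2 (new)  [load 25/38]
  24 → USB stick 3 (new)  [load 24/38]
  22 → USB stick 4 (new)  [load 22/38]
  21 → USB stick 5 (new)  [load 21/38]
  12 → USB stick 2  [load 37/38]
  10 → USB stick 1  [load 38/38]
  6 → USB stick 3  [load 30/38]
  5 → USB stick 3  [load 35/38]
5 USB sticks opened.

5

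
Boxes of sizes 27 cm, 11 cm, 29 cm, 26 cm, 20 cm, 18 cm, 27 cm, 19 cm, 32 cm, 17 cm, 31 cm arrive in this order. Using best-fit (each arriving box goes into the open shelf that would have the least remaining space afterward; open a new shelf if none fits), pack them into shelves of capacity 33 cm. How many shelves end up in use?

10

  27 → shelf 1 (new)  [load 27/33]
  11 → shelf 2 (new)  [load 11/33]
  29 → shelf 3 (new)  [load 29/33]
  26 → shelf 4 (new)  [load 26/33]
  20 → shelf 2  [load 31/33]
  18 → shelf 5 (new)  [load 18/33]
  27 → shelf 6 (new)  [load 27/33]
  19 → shelf 7 (new)  [load 19/33]
  32 → shelf 8 (new)  [load 32/33]
  17 → shelf 9 (new)  [load 17/33]
  31 → shelf 10 (new)  [load 31/33]
10 shelves opened.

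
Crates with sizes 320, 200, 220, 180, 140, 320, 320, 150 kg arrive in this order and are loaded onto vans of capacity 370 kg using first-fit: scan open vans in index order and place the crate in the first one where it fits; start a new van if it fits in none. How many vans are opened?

6

  320 → van 1 (new)  [load 320/370]
  200 → van 2 (new)  [load 200/370]
  220 → van 3 (new)  [load 220/370]
  180 → van 4 (new)  [load 180/370]
  140 → van 2  [load 340/370]
  320 → van 5 (new)  [load 320/370]
  320 → van 6 (new)  [load 320/370]
  150 → van 3  [load 370/370]
6 vans opened.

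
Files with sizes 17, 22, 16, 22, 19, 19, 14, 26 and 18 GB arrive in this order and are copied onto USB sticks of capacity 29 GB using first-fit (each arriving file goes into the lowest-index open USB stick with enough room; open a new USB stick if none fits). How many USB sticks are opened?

  17 → USB stick 1 (new)  [load 17/29]
  22 → USB stick 2 (new)  [load 22/29]
  16 → USB stick 3 (new)  [load 16/29]
  22 → USB stick 4 (new)  [load 22/29]
  19 → USB stick 5 (new)  [load 19/29]
  19 → USB stick 6 (new)  [load 19/29]
  14 → USB stick 7 (new)  [load 14/29]
  26 → USB stick 8 (new)  [load 26/29]
  18 → USB stick 9 (new)  [load 18/29]
9 USB sticks opened.

9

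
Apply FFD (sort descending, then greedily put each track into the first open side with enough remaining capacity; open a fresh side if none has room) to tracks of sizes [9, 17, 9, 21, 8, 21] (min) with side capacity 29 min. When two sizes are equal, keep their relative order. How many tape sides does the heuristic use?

Sorted descending: 21, 21, 17, 9, 9, 8.
  21 → side 1 (new)  [load 21/29]
  21 → side 2 (new)  [load 21/29]
  17 → side 3 (new)  [load 17/29]
  9 → side 3  [load 26/29]
  9 → side 4 (new)  [load 9/29]
  8 → side 1  [load 29/29]
4 tape sides opened.

4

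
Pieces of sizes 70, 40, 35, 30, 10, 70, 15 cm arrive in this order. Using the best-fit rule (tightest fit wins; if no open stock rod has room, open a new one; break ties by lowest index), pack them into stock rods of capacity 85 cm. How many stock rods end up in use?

4

  70 → stock rod 1 (new)  [load 70/85]
  40 → stock rod 2 (new)  [load 40/85]
  35 → stock rod 2  [load 75/85]
  30 → stock rod 3 (new)  [load 30/85]
  10 → stock rod 2  [load 85/85]
  70 → stock rod 4 (new)  [load 70/85]
  15 → stock rod 1  [load 85/85]
4 stock rods opened.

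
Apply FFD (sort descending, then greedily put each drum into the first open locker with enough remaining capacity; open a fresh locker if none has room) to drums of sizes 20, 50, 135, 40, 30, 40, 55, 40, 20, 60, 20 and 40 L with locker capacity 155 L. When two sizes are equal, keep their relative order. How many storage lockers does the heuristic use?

4

Sorted descending: 135, 60, 55, 50, 40, 40, 40, 40, 30, 20, 20, 20.
  135 → locker 1 (new)  [load 135/155]
  60 → locker 2 (new)  [load 60/155]
  55 → locker 2  [load 115/155]
  50 → locker 3 (new)  [load 50/155]
  40 → locker 2  [load 155/155]
  40 → locker 3  [load 90/155]
  40 → locker 3  [load 130/155]
  40 → locker 4 (new)  [load 40/155]
  30 → locker 4  [load 70/155]
  20 → locker 1  [load 155/155]
  20 → locker 3  [load 150/155]
  20 → locker 4  [load 90/155]
4 storage lockers opened.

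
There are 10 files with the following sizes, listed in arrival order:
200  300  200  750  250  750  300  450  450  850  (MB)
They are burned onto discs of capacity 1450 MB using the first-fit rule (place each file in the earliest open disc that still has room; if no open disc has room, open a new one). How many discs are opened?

4

  200 → disc 1 (new)  [load 200/1450]
  300 → disc 1  [load 500/1450]
  200 → disc 1  [load 700/1450]
  750 → disc 1  [load 1450/1450]
  250 → disc 2 (new)  [load 250/1450]
  750 → disc 2  [load 1000/1450]
  300 → disc 2  [load 1300/1450]
  450 → disc 3 (new)  [load 450/1450]
  450 → disc 3  [load 900/1450]
  850 → disc 4 (new)  [load 850/1450]
4 discs opened.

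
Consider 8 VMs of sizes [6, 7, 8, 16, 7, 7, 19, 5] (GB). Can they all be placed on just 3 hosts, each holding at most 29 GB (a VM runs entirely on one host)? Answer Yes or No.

Yes

A valid assignment using 3 hosts:
  host 1: 19 + 8 = 27
  host 2: 16 + 7 + 6 = 29
  host 3: 7 + 7 + 5 = 19
Every load is within 29 GB, so 3 hosts suffice.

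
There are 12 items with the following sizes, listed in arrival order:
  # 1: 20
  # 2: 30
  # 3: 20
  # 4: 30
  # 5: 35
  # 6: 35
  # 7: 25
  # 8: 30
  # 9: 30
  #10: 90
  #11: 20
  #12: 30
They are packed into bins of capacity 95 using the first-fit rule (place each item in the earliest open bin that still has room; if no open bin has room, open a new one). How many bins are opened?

5

  20 → bin 1 (new)  [load 20/95]
  30 → bin 1  [load 50/95]
  20 → bin 1  [load 70/95]
  30 → bin 2 (new)  [load 30/95]
  35 → bin 2  [load 65/95]
  35 → bin 3 (new)  [load 35/95]
  25 → bin 1  [load 95/95]
  30 → bin 2  [load 95/95]
  30 → bin 3  [load 65/95]
  90 → bin 4 (new)  [load 90/95]
  20 → bin 3  [load 85/95]
  30 → bin 5 (new)  [load 30/95]
5 bins opened.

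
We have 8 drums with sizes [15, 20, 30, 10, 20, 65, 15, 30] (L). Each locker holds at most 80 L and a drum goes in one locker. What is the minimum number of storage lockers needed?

3

Total = 65 + 30 + 30 + 20 + 20 + 15 + 15 + 10 = 205 L.
Lower bound: ⌈205/80⌉ = 3 storage lockers.
A packing using 3 storage lockers:
  locker 1: 65 + 15 = 80
  locker 2: 30 + 30 + 20 = 80
  locker 3: 20 + 15 + 10 = 45
This matches the lower bound, so 3 is optimal.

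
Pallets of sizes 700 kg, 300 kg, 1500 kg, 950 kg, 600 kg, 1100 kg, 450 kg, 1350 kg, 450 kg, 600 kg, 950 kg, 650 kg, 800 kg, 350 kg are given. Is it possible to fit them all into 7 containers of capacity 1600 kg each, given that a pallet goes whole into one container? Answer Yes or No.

A valid assignment using 7 containers:
  container 1: 1500 = 1500
  container 2: 1350 = 1350
  container 3: 1100 + 450 = 1550
  container 4: 950 + 650 = 1600
  container 5: 950 + 600 = 1550
  container 6: 800 + 450 + 350 = 1600
  container 7: 700 + 600 + 300 = 1600
Every load is within 1600 kg, so 7 containers suffice.

Yes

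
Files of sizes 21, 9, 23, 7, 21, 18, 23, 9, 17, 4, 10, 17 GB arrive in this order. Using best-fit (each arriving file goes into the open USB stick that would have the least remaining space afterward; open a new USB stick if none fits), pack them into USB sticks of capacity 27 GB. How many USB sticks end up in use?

8

  21 → USB stick 1 (new)  [load 21/27]
  9 → USB stick 2 (new)  [load 9/27]
  23 → USB stick 3 (new)  [load 23/27]
  7 → USB stick 2  [load 16/27]
  21 → USB stick 4 (new)  [load 21/27]
  18 → USB stick 5 (new)  [load 18/27]
  23 → USB stick 6 (new)  [load 23/27]
  9 → USB stick 5  [load 27/27]
  17 → USB stick 7 (new)  [load 17/27]
  4 → USB stick 3  [load 27/27]
  10 → USB stick 7  [load 27/27]
  17 → USB stick 8 (new)  [load 17/27]
8 USB sticks opened.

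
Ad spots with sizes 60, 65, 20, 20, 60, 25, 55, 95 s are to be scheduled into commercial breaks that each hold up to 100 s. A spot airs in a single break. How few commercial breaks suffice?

5

Total = 95 + 65 + 60 + 60 + 55 + 25 + 20 + 20 = 400 s.
Lower bound: ⌈400/100⌉ = 4 commercial breaks.
Also, 5 ad spots each exceed 50 s, and no two of those can share a break, so at least 5 commercial breaks are needed.
A packing using 5 commercial breaks:
  break 1: 95 = 95
  break 2: 65 + 25 = 90
  break 3: 60 + 20 + 20 = 100
  break 4: 60 = 60
  break 5: 55 = 55
This matches the lower bound, so 5 is optimal.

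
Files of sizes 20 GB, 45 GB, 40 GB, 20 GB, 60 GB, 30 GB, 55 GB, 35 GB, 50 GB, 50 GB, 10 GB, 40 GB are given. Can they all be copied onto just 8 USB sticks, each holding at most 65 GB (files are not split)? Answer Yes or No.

A valid assignment using 8 USB sticks:
  USB stick 1: 60 = 60
  USB stick 2: 55 + 10 = 65
  USB stick 3: 50 = 50
  USB stick 4: 50 = 50
  USB stick 5: 45 + 20 = 65
  USB stick 6: 40 + 20 = 60
  USB stick 7: 40 = 40
  USB stick 8: 35 + 30 = 65
Every load is within 65 GB, so 8 USB sticks suffice.

Yes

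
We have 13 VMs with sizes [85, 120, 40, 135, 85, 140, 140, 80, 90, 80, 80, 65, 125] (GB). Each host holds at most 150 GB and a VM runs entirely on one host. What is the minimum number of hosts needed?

11

Total = 140 + 140 + 135 + 125 + 120 + 90 + 85 + 85 + 80 + 80 + 80 + 65 + 40 = 1265 GB.
Lower bound: ⌈1265/150⌉ = 9 hosts.
Also, 11 VMs each exceed 75 GB, and no two of those can share a host, so at least 11 hosts are needed.
A packing using 11 hosts:
  host 1: 140 = 140
  host 2: 140 = 140
  host 3: 135 = 135
  host 4: 125 = 125
  host 5: 120 = 120
  host 6: 90 + 40 = 130
  host 7: 85 + 65 = 150
  host 8: 85 = 85
  host 9: 80 = 80
  host 10: 80 = 80
  host 11: 80 = 80
This matches the lower bound, so 11 is optimal.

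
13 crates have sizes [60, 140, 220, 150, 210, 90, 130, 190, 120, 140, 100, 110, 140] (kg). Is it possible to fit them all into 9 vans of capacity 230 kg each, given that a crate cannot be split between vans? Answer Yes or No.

A valid assignment using 9 vans:
  van 1: 220 = 220
  van 2: 210 = 210
  van 3: 190 = 190
  van 4: 150 + 60 = 210
  van 5: 140 + 90 = 230
  van 6: 140 = 140
  van 7: 140 = 140
  van 8: 130 + 100 = 230
  van 9: 120 + 110 = 230
Every load is within 230 kg, so 9 vans suffice.

Yes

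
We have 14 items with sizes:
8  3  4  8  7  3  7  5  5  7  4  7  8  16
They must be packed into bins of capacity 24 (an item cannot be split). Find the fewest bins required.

4

Total = 16 + 8 + 8 + 8 + 7 + 7 + 7 + 7 + 5 + 5 + 4 + 4 + 3 + 3 = 92.
Lower bound: ⌈92/24⌉ = 4 bins.
A packing using 4 bins:
  bin 1: 16 + 8 = 24
  bin 2: 8 + 8 + 7 = 23
  bin 3: 7 + 7 + 7 + 3 = 24
  bin 4: 5 + 5 + 4 + 4 + 3 = 21
This matches the lower bound, so 4 is optimal.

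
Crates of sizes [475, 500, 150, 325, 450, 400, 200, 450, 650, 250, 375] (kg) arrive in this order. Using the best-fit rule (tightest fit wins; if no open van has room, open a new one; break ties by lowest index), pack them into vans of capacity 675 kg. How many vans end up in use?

8

  475 → van 1 (new)  [load 475/675]
  500 → van 2 (new)  [load 500/675]
  150 → van 2  [load 650/675]
  325 → van 3 (new)  [load 325/675]
  450 → van 4 (new)  [load 450/675]
  400 → van 5 (new)  [load 400/675]
  200 → van 1  [load 675/675]
  450 → van 6 (new)  [load 450/675]
  650 → van 7 (new)  [load 650/675]
  250 → van 5  [load 650/675]
  375 → van 8 (new)  [load 375/675]
8 vans opened.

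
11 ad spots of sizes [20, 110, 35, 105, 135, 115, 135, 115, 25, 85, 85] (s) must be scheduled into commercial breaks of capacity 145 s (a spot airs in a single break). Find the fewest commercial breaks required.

8

Total = 135 + 135 + 115 + 115 + 110 + 105 + 85 + 85 + 35 + 25 + 20 = 965 s.
Lower bound: ⌈965/145⌉ = 7 commercial breaks.
Also, 8 ad spots each exceed 145/2 s, and no two of those can share a break, so at least 8 commercial breaks are needed.
A packing using 8 commercial breaks:
  break 1: 135 = 135
  break 2: 135 = 135
  break 3: 115 + 25 = 140
  break 4: 115 + 20 = 135
  break 5: 110 + 35 = 145
  break 6: 105 = 105
  break 7: 85 = 85
  break 8: 85 = 85
This matches the lower bound, so 8 is optimal.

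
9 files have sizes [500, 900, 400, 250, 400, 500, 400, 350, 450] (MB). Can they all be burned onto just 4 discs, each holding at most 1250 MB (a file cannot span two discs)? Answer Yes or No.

A valid assignment using 4 discs:
  disc 1: 900 + 350 = 1250
  disc 2: 500 + 500 + 250 = 1250
  disc 3: 450 + 400 + 400 = 1250
  disc 4: 400 = 400
Every load is within 1250 MB, so 4 discs suffice.

Yes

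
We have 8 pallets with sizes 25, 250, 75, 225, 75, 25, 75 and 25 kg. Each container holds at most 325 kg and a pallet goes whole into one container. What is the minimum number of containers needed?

Total = 250 + 225 + 75 + 75 + 75 + 25 + 25 + 25 = 775 kg.
Lower bound: ⌈775/325⌉ = 3 containers.
A packing using 3 containers:
  container 1: 250 + 75 = 325
  container 2: 225 + 75 + 25 = 325
  container 3: 75 + 25 + 25 = 125
This matches the lower bound, so 3 is optimal.

3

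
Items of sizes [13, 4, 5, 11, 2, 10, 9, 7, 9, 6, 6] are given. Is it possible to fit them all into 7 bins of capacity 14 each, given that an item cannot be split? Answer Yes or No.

Yes

A valid assignment using 7 bins:
  bin 1: 13 = 13
  bin 2: 11 + 2 = 13
  bin 3: 10 + 4 = 14
  bin 4: 9 + 5 = 14
  bin 5: 9 = 9
  bin 6: 7 + 6 = 13
  bin 7: 6 = 6
Every load is within 14, so 7 bins suffice.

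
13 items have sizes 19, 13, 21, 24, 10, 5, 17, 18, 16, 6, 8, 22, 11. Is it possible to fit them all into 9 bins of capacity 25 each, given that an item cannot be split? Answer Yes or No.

Yes

A valid assignment using 9 bins:
  bin 1: 24 = 24
  bin 2: 22 = 22
  bin 3: 21 = 21
  bin 4: 19 + 6 = 25
  bin 5: 18 + 5 = 23
  bin 6: 17 + 8 = 25
  bin 7: 16 = 16
  bin 8: 13 + 11 = 24
  bin 9: 10 = 10
Every load is within 25, so 9 bins suffice.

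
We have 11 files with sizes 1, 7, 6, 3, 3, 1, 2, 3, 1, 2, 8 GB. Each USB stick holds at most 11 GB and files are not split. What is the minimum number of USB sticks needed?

Total = 8 + 7 + 6 + 3 + 3 + 3 + 2 + 2 + 1 + 1 + 1 = 37 GB.
Lower bound: ⌈37/11⌉ = 4 USB sticks.
A packing using 4 USB sticks:
  USB stick 1: 8 + 3 = 11
  USB stick 2: 7 + 3 + 1 = 11
  USB stick 3: 6 + 3 + 2 = 11
  USB stick 4: 2 + 1 + 1 = 4
This matches the lower bound, so 4 is optimal.

4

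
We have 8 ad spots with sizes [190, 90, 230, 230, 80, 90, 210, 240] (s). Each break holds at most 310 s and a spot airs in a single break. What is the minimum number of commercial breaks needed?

5

Total = 240 + 230 + 230 + 210 + 190 + 90 + 90 + 80 = 1360 s.
Lower bound: ⌈1360/310⌉ = 5 commercial breaks.
A packing using 5 commercial breaks:
  break 1: 240 = 240
  break 2: 230 + 80 = 310
  break 3: 230 = 230
  break 4: 210 + 90 = 300
  break 5: 190 + 90 = 280
This matches the lower bound, so 5 is optimal.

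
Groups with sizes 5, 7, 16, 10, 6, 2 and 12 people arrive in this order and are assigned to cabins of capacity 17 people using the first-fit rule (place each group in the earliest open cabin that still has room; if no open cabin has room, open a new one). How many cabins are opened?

  5 → cabin 1 (new)  [load 5/17]
  7 → cabin 1  [load 12/17]
  16 → cabin 2 (new)  [load 16/17]
  10 → cabin 3 (new)  [load 10/17]
  6 → cabin 3  [load 16/17]
  2 → cabin 1  [load 14/17]
  12 → cabin 4 (new)  [load 12/17]
4 cabins opened.

4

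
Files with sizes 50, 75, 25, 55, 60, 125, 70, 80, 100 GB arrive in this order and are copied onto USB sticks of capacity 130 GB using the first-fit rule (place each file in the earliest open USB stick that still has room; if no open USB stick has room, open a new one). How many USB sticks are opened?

  50 → USB stick 1 (new)  [load 50/130]
  75 → USB stick 1  [load 125/130]
  25 → USB stick 2 (new)  [load 25/130]
  55 → USB stick 2  [load 80/130]
  60 → USB stick 3 (new)  [load 60/130]
  125 → USB stick 4 (new)  [load 125/130]
  70 → USB stick 3  [load 130/130]
  80 → USB stick 5 (new)  [load 80/130]
  100 → USB stick 6 (new)  [load 100/130]
6 USB sticks opened.

6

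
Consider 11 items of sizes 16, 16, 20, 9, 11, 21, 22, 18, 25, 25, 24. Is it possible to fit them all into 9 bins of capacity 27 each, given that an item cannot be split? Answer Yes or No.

A valid assignment using 9 bins:
  bin 1: 25 = 25
  bin 2: 25 = 25
  bin 3: 24 = 24
  bin 4: 22 = 22
  bin 5: 21 = 21
  bin 6: 20 = 20
  bin 7: 18 + 9 = 27
  bin 8: 16 + 11 = 27
  bin 9: 16 = 16
Every load is within 27, so 9 bins suffice.

Yes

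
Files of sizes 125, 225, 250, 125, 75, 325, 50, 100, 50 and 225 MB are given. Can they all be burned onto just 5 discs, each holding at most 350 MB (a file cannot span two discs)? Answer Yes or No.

A valid assignment using 5 discs:
  disc 1: 325 = 325
  disc 2: 250 + 100 = 350
  disc 3: 225 + 125 = 350
  disc 4: 225 + 125 = 350
  disc 5: 75 + 50 + 50 = 175
Every load is within 350 MB, so 5 discs suffice.

Yes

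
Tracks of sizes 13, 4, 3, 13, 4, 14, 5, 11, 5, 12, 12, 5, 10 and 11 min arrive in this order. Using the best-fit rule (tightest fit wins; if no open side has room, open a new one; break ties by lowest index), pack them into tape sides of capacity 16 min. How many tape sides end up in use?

  13 → side 1 (new)  [load 13/16]
  4 → side 2 (new)  [load 4/16]
  3 → side 1  [load 16/16]
  13 → side 3 (new)  [load 13/16]
  4 → side 2  [load 8/16]
  14 → side 4 (new)  [load 14/16]
  5 → side 2  [load 13/16]
  11 → side 5 (new)  [load 11/16]
  5 → side 5  [load 16/16]
  12 → side 6 (new)  [load 12/16]
  12 → side 7 (new)  [load 12/16]
  5 → side 8 (new)  [load 5/16]
  10 → side 8  [load 15/16]
  11 → side 9 (new)  [load 11/16]
9 tape sides opened.

9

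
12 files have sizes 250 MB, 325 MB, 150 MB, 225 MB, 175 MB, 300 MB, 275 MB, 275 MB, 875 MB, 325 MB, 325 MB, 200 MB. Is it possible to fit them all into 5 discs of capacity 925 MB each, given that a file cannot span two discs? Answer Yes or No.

Yes

A valid assignment using 5 discs:
  disc 1: 875 = 875
  disc 2: 325 + 325 + 275 = 925
  disc 3: 325 + 300 + 275 = 900
  disc 4: 250 + 225 + 200 + 175 = 850
  disc 5: 150 = 150
Every load is within 925 MB, so 5 discs suffice.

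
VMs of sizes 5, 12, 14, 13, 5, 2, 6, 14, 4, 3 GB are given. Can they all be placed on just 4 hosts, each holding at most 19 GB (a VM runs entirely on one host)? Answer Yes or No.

Total = 78 GB; ⌈78/19⌉ = 5.
At least 5 hosts are required, but only 4 are allowed.

No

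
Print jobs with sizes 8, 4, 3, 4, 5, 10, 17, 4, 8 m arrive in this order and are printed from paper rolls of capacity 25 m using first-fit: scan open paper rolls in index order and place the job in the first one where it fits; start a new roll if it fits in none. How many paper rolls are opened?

  8 → roll 1 (new)  [load 8/25]
  4 → roll 1  [load 12/25]
  3 → roll 1  [load 15/25]
  4 → roll 1  [load 19/25]
  5 → roll 1  [load 24/25]
  10 → roll 2 (new)  [load 10/25]
  17 → roll 3 (new)  [load 17/25]
  4 → roll 2  [load 14/25]
  8 → roll 2  [load 22/25]
3 paper rolls opened.

3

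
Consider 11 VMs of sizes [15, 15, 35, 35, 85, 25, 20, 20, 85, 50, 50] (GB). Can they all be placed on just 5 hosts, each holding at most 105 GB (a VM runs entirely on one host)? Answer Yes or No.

A valid assignment using 5 hosts:
  host 1: 85 + 20 = 105
  host 2: 85 + 20 = 105
  host 3: 50 + 50 = 100
  host 4: 35 + 35 + 25 = 95
  host 5: 15 + 15 = 30
Every load is within 105 GB, so 5 hosts suffice.

Yes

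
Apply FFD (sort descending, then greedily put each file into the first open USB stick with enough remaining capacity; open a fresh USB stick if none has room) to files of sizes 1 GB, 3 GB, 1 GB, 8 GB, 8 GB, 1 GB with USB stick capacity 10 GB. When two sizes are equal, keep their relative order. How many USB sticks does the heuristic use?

Sorted descending: 8, 8, 3, 1, 1, 1.
  8 → USB stick 1 (new)  [load 8/10]
  8 → USB stick 2 (new)  [load 8/10]
  3 → USB stick 3 (new)  [load 3/10]
  1 → USB stick 1  [load 9/10]
  1 → USB stick 1  [load 10/10]
  1 → USB stick 2  [load 9/10]
3 USB sticks opened.

3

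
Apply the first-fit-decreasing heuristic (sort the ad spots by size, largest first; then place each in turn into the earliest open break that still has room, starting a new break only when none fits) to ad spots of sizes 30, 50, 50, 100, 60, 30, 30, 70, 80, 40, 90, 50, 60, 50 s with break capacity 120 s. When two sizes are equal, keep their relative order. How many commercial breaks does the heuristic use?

7

Sorted descending: 100, 90, 80, 70, 60, 60, 50, 50, 50, 50, 40, 30, 30, 30.
  100 → break 1 (new)  [load 100/120]
  90 → break 2 (new)  [load 90/120]
  80 → break 3 (new)  [load 80/120]
  70 → break 4 (new)  [load 70/120]
  60 → break 5 (new)  [load 60/120]
  60 → break 5  [load 120/120]
  50 → break 4  [load 120/120]
  50 → break 6 (new)  [load 50/120]
  50 → break 6  [load 100/120]
  50 → break 7 (new)  [load 50/120]
  40 → break 3  [load 120/120]
  30 → break 2  [load 120/120]
  30 → break 7  [load 80/120]
  30 → break 7  [load 110/120]
7 commercial breaks opened.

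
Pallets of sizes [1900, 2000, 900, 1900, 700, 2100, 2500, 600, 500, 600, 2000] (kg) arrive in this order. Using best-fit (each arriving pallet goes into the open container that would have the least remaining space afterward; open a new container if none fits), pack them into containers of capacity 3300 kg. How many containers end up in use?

6

  1900 → container 1 (new)  [load 1900/3300]
  2000 → container 2 (new)  [load 2000/3300]
  900 → container 2  [load 2900/3300]
  1900 → container 3 (new)  [load 1900/3300]
  700 → container 1  [load 2600/3300]
  2100 → container 4 (new)  [load 2100/3300]
  2500 → container 5 (new)  [load 2500/3300]
  600 → container 1  [load 3200/3300]
  500 → container 5  [load 3000/3300]
  600 → container 4  [load 2700/3300]
  2000 → container 6 (new)  [load 2000/3300]
6 containers opened.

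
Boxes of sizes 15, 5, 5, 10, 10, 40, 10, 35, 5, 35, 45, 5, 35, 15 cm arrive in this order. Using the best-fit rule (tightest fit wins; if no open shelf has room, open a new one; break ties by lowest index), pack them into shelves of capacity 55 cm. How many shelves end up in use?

  15 → shelf 1 (new)  [load 15/55]
  5 → shelf 1  [load 20/55]
  5 → shelf 1  [load 25/55]
  10 → shelf 1  [load 35/55]
  10 → shelf 1  [load 45/55]
  40 → shelf 2 (new)  [load 40/55]
  10 → shelf 1  [load 55/55]
  35 → shelf 3 (new)  [load 35/55]
  5 → shelf 2  [load 45/55]
  35 → shelf 4 (new)  [load 35/55]
  45 → shelf 5 (new)  [load 45/55]
  5 → shelf 2  [load 50/55]
  35 → shelf 6 (new)  [load 35/55]
  15 → shelf 3  [load 50/55]
6 shelves opened.

6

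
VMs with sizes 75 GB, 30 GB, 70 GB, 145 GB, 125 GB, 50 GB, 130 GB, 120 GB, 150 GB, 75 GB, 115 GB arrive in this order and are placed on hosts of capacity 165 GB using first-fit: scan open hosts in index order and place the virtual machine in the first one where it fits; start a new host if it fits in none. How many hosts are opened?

8

  75 → host 1 (new)  [load 75/165]
  30 → host 1  [load 105/165]
  70 → host 2 (new)  [load 70/165]
  145 → host 3 (new)  [load 145/165]
  125 → host 4 (new)  [load 125/165]
  50 → host 1  [load 155/165]
  130 → host 5 (new)  [load 130/165]
  120 → host 6 (new)  [load 120/165]
  150 → host 7 (new)  [load 150/165]
  75 → host 2  [load 145/165]
  115 → host 8 (new)  [load 115/165]
8 hosts opened.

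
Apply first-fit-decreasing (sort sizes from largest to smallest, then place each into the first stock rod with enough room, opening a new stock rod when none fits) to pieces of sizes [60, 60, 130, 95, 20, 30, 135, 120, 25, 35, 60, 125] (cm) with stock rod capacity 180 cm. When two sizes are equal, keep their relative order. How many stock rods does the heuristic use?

6

Sorted descending: 135, 130, 125, 120, 95, 60, 60, 60, 35, 30, 25, 20.
  135 → stock rod 1 (new)  [load 135/180]
  130 → stock rod 2 (new)  [load 130/180]
  125 → stock rod 3 (new)  [load 125/180]
  120 → stock rod 4 (new)  [load 120/180]
  95 → stock rod 5 (new)  [load 95/180]
  60 → stock rod 4  [load 180/180]
  60 → stock rod 5  [load 155/180]
  60 → stock rod 6 (new)  [load 60/180]
  35 → stock rod 1  [load 170/180]
  30 → stock rod 2  [load 160/180]
  25 → stock rod 3  [load 150/180]
  20 → stock rod 2  [load 180/180]
6 stock rods opened.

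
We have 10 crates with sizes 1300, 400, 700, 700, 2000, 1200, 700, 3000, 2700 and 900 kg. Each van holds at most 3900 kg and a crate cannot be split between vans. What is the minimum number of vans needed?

4

Total = 3000 + 2700 + 2000 + 1300 + 1200 + 900 + 700 + 700 + 700 + 400 = 13600 kg.
Lower bound: ⌈13600/3900⌉ = 4 vans.
A packing using 4 vans:
  van 1: 3000 + 900 = 3900
  van 2: 2700 + 1200 = 3900
  van 3: 2000 + 1300 + 400 = 3700
  van 4: 700 + 700 + 700 = 2100
This matches the lower bound, so 4 is optimal.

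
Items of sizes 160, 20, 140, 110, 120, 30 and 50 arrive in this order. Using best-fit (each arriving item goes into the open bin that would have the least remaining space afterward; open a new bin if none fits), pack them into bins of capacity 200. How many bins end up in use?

  160 → bin 1 (new)  [load 160/200]
  20 → bin 1  [load 180/200]
  140 → bin 2 (new)  [load 140/200]
  110 → bin 3 (new)  [load 110/200]
  120 → bin 4 (new)  [load 120/200]
  30 → bin 2  [load 170/200]
  50 → bin 4  [load 170/200]
4 bins opened.

4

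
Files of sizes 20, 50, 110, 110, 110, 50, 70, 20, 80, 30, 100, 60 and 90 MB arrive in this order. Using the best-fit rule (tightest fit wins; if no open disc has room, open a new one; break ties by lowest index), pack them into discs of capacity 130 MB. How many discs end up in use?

  20 → disc 1 (new)  [load 20/130]
  50 → disc 1  [load 70/130]
  110 → disc 2 (new)  [load 110/130]
  110 → disc 3 (new)  [load 110/130]
  110 → disc 4 (new)  [load 110/130]
  50 → disc 1  [load 120/130]
  70 → disc 5 (new)  [load 70/130]
  20 → disc 2  [load 130/130]
  80 → disc 6 (new)  [load 80/130]
  30 → disc 6  [load 110/130]
  100 → disc 7 (new)  [load 100/130]
  60 → disc 5  [load 130/130]
  90 → disc 8 (new)  [load 90/130]
8 discs opened.

8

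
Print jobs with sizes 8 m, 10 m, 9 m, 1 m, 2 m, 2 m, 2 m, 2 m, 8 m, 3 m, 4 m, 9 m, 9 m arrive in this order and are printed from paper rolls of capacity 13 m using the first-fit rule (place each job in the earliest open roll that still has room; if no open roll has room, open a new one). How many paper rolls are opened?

  8 → roll 1 (new)  [load 8/13]
  10 → roll 2 (new)  [load 10/13]
  9 → roll 3 (new)  [load 9/13]
  1 → roll 1  [load 9/13]
  2 → roll 1  [load 11/13]
  2 → roll 1  [load 13/13]
  2 → roll 2  [load 12/13]
  2 → roll 3  [load 11/13]
  8 → roll 4 (new)  [load 8/13]
  3 → roll 4  [load 11/13]
  4 → roll 5 (new)  [load 4/13]
  9 → roll 5  [load 13/13]
  9 → roll 6 (new)  [load 9/13]
6 paper rolls opened.

6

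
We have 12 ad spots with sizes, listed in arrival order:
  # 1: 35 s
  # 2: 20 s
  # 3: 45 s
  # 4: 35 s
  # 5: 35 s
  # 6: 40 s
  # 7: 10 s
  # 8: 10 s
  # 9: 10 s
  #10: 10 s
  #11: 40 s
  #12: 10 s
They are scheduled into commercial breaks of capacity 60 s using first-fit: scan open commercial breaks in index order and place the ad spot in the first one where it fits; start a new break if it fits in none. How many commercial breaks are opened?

  35 → break 1 (new)  [load 35/60]
  20 → break 1  [load 55/60]
  45 → break 2 (new)  [load 45/60]
  35 → break 3 (new)  [load 35/60]
  35 → break 4 (new)  [load 35/60]
  40 → break 5 (new)  [load 40/60]
  10 → break 2  [load 55/60]
  10 → break 3  [load 45/60]
  10 → break 3  [load 55/60]
  10 → break 4  [load 45/60]
  40 → break 6 (new)  [load 40/60]
  10 → break 4  [load 55/60]
6 commercial breaks opened.

6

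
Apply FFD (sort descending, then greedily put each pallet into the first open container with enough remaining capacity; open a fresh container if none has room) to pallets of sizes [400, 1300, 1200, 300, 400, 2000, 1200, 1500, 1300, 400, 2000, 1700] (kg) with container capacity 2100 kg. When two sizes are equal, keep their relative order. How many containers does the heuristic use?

Sorted descending: 2000, 2000, 1700, 1500, 1300, 1300, 1200, 1200, 400, 400, 400, 300.
  2000 → container 1 (new)  [load 2000/2100]
  2000 → container 2 (new)  [load 2000/2100]
  1700 → container 3 (new)  [load 1700/2100]
  1500 → container 4 (new)  [load 1500/2100]
  1300 → container 5 (new)  [load 1300/2100]
  1300 → container 6 (new)  [load 1300/2100]
  1200 → container 7 (new)  [load 1200/2100]
  1200 → container 8 (new)  [load 1200/2100]
  400 → container 3  [load 2100/2100]
  400 → container 4  [load 1900/2100]
  400 → container 5  [load 1700/2100]
  300 → container 5  [load 2000/2100]
8 containers opened.

8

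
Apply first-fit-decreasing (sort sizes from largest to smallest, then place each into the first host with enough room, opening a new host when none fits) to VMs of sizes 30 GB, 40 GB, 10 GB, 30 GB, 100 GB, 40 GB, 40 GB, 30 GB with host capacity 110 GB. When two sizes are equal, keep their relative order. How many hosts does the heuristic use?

3

Sorted descending: 100, 40, 40, 40, 30, 30, 30, 10.
  100 → host 1 (new)  [load 100/110]
  40 → host 2 (new)  [load 40/110]
  40 → host 2  [load 80/110]
  40 → host 3 (new)  [load 40/110]
  30 → host 2  [load 110/110]
  30 → host 3  [load 70/110]
  30 → host 3  [load 100/110]
  10 → host 1  [load 110/110]
3 hosts opened.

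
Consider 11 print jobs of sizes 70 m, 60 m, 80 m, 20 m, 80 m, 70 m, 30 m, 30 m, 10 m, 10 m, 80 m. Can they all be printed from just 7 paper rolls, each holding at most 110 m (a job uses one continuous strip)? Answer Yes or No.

Yes

A valid assignment using 6 paper rolls:
  roll 1: 80 + 30 = 110
  roll 2: 80 + 30 = 110
  roll 3: 80 + 20 + 10 = 110
  roll 4: 70 + 10 = 80
  roll 5: 70 = 70
  roll 6: 60 = 60
That uses only 6 ≤ 7, so 7 paper rolls are enough.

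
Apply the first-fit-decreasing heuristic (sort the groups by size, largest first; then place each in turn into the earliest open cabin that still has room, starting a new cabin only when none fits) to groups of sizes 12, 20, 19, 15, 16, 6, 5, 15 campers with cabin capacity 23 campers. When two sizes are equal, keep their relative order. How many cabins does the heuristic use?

Sorted descending: 20, 19, 16, 15, 15, 12, 6, 5.
  20 → cabin 1 (new)  [load 20/23]
  19 → cabin 2 (new)  [load 19/23]
  16 → cabin 3 (new)  [load 16/23]
  15 → cabin 4 (new)  [load 15/23]
  15 → cabin 5 (new)  [load 15/23]
  12 → cabin 6 (new)  [load 12/23]
  6 → cabin 3  [load 22/23]
  5 → cabin 4  [load 20/23]
6 cabins opened.

6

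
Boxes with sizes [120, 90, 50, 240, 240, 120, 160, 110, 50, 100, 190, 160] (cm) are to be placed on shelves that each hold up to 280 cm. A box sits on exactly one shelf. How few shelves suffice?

7

Total = 240 + 240 + 190 + 160 + 160 + 120 + 120 + 110 + 100 + 90 + 50 + 50 = 1630 cm.
Lower bound: ⌈1630/280⌉ = 6 shelves.
A packing using 7 shelves:
  shelf 1: 240 = 240
  shelf 2: 240 = 240
  shelf 3: 190 + 90 = 280
  shelf 4: 160 + 120 = 280
  shelf 5: 160 + 120 = 280
  shelf 6: 110 + 100 + 50 = 260
  shelf 7: 50 = 50
No arrangement into 6 shelves stays within capacity, so 7 is optimal.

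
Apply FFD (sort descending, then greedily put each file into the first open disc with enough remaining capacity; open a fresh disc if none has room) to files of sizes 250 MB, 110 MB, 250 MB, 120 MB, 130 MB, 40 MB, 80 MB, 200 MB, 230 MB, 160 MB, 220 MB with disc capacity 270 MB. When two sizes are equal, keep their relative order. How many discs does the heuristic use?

Sorted descending: 250, 250, 230, 220, 200, 160, 130, 120, 110, 80, 40.
  250 → disc 1 (new)  [load 250/270]
  250 → disc 2 (new)  [load 250/270]
  230 → disc 3 (new)  [load 230/270]
  220 → disc 4 (new)  [load 220/270]
  200 → disc 5 (new)  [load 200/270]
  160 → disc 6 (new)  [load 160/270]
  130 → disc 7 (new)  [load 130/270]
  120 → disc 7  [load 250/270]
  110 → disc 6  [load 270/270]
  80 → disc 8 (new)  [load 80/270]
  40 → disc 3  [load 270/270]
8 discs opened.

8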